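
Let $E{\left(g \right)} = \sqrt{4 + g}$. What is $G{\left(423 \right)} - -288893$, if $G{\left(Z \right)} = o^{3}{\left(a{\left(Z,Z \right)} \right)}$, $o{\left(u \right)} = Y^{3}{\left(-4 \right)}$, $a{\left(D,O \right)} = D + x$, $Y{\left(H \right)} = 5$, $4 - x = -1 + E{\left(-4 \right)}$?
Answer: $2242018$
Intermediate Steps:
$x = 5$ ($x = 4 - \left(-1 + \sqrt{4 - 4}\right) = 4 - \left(-1 + \sqrt{0}\right) = 4 - \left(-1 + 0\right) = 4 - -1 = 4 + 1 = 5$)
$a{\left(D,O \right)} = 5 + D$ ($a{\left(D,O \right)} = D + 5 = 5 + D$)
$o{\left(u \right)} = 125$ ($o{\left(u \right)} = 5^{3} = 125$)
$G{\left(Z \right)} = 1953125$ ($G{\left(Z \right)} = 125^{3} = 1953125$)
$G{\left(423 \right)} - -288893 = 1953125 - -288893 = 1953125 + 288893 = 2242018$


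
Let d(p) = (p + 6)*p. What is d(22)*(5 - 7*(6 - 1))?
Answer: -18480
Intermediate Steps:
d(p) = p*(6 + p) (d(p) = (6 + p)*p = p*(6 + p))
d(22)*(5 - 7*(6 - 1)) = (22*(6 + 22))*(5 - 7*(6 - 1)) = (22*28)*(5 - 7*5) = 616*(5 - 35) = 616*(-30) = -18480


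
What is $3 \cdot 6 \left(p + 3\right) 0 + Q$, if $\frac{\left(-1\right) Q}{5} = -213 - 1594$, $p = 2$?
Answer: $9035$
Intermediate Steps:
$Q = 9035$ ($Q = - 5 \left(-213 - 1594\right) = \left(-5\right) \left(-1807\right) = 9035$)
$3 \cdot 6 \left(p + 3\right) 0 + Q = 3 \cdot 6 \left(2 + 3\right) 0 + 9035 = 18 \cdot 5 \cdot 0 + 9035 = 18 \cdot 0 + 9035 = 0 + 9035 = 9035$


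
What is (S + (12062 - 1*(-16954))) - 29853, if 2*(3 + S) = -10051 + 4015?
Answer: -3858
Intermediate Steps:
S = -3021 (S = -3 + (-10051 + 4015)/2 = -3 + (½)*(-6036) = -3 - 3018 = -3021)
(S + (12062 - 1*(-16954))) - 29853 = (-3021 + (12062 - 1*(-16954))) - 29853 = (-3021 + (12062 + 16954)) - 29853 = (-3021 + 29016) - 29853 = 25995 - 29853 = -3858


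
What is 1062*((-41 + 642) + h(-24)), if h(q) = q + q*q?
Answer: 1224486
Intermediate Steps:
h(q) = q + q²
1062*((-41 + 642) + h(-24)) = 1062*((-41 + 642) - 24*(1 - 24)) = 1062*(601 - 24*(-23)) = 1062*(601 + 552) = 1062*1153 = 1224486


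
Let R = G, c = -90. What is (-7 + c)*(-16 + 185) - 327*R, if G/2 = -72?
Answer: 30695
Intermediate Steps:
G = -144 (G = 2*(-72) = -144)
R = -144
(-7 + c)*(-16 + 185) - 327*R = (-7 - 90)*(-16 + 185) - 327*(-144) = -97*169 + 47088 = -16393 + 47088 = 30695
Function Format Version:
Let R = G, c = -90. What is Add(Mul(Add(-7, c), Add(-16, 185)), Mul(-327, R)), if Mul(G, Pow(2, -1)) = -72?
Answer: 30695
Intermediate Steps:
G = -144 (G = Mul(2, -72) = -144)
R = -144
Add(Mul(Add(-7, c), Add(-16, 185)), Mul(-327, R)) = Add(Mul(Add(-7, -90), Add(-16, 185)), Mul(-327, -144)) = Add(Mul(-97, 169), 47088) = Add(-16393, 47088) = 30695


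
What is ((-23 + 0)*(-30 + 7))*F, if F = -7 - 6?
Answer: -6877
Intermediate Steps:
F = -13
((-23 + 0)*(-30 + 7))*F = ((-23 + 0)*(-30 + 7))*(-13) = -23*(-23)*(-13) = 529*(-13) = -6877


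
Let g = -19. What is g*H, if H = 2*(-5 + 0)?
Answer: 190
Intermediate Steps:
H = -10 (H = 2*(-5) = -10)
g*H = -19*(-10) = 190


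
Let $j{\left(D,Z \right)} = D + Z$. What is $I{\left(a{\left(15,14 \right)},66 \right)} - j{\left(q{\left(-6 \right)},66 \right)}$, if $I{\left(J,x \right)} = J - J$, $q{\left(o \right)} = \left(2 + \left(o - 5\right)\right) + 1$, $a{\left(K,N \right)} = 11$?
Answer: $-58$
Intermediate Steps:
$q{\left(o \right)} = -2 + o$ ($q{\left(o \right)} = \left(2 + \left(o - 5\right)\right) + 1 = \left(2 + \left(-5 + o\right)\right) + 1 = \left(-3 + o\right) + 1 = -2 + o$)
$I{\left(J,x \right)} = 0$
$I{\left(a{\left(15,14 \right)},66 \right)} - j{\left(q{\left(-6 \right)},66 \right)} = 0 - \left(\left(-2 - 6\right) + 66\right) = 0 - \left(-8 + 66\right) = 0 - 58 = -58$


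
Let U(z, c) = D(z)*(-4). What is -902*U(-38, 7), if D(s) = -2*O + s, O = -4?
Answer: -108240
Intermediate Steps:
D(s) = 8 + s (D(s) = -2*(-4) + s = 8 + s)
U(z, c) = -32 - 4*z (U(z, c) = (8 + z)*(-4) = -32 - 4*z)
-902*U(-38, 7) = -902*(-32 - 4*(-38)) = -902*(-32 + 152) = -902*120 = -108240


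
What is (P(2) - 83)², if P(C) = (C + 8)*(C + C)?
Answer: 1849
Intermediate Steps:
P(C) = 2*C*(8 + C) (P(C) = (8 + C)*(2*C) = 2*C*(8 + C))
(P(2) - 83)² = (2*2*(8 + 2) - 83)² = (2*2*10 - 83)² = (40 - 83)² = (-43)² = 1849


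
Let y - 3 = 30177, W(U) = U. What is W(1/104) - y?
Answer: -3138719/104 ≈ -30180.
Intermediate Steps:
y = 30180 (y = 3 + 30177 = 30180)
W(1/104) - y = 1/104 - 1*30180 = 1/104 - 30180 = -3138719/104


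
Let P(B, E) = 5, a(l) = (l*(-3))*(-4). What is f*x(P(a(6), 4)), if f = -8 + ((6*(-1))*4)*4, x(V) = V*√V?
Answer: -520*√5 ≈ -1162.8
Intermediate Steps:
a(l) = 12*l (a(l) = -3*l*(-4) = 12*l)
x(V) = V^(3/2)
f = -104 (f = -8 - 6*4*4 = -8 - 24*4 = -8 - 96 = -104)
f*x(P(a(6), 4)) = -520*√5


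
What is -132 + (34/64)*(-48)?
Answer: -315/2 ≈ -157.50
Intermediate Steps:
-132 + (34/64)*(-48) = -132 + (34*(1/64))*(-48) = -132 + (17/32)*(-48) = -132 - 51/2 = -315/2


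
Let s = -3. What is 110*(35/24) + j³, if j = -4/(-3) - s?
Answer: 26113/108 ≈ 241.79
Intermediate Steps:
j = 13/3 (j = -4/(-3) - 1*(-3) = -4*(-⅓) + 3 = 4/3 + 3 = 13/3 ≈ 4.3333)
110*(35/24) + j³ = 110*(35/24) + (13/3)³ = 110*(35*(1/24)) + 2197/27 = 110*(35/24) + 2197/27 = 1925/12 + 2197/27 = 26113/108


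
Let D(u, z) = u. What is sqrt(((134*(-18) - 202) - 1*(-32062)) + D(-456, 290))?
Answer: 8*sqrt(453) ≈ 170.27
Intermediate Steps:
sqrt(((134*(-18) - 202) - 1*(-32062)) + D(-456, 290)) = sqrt(((134*(-18) - 202) - 1*(-32062)) - 456) = sqrt(((-2412 - 202) + 32062) - 456) = sqrt((-2614 + 32062) - 456) = sqrt(29448 - 456) = sqrt(28992) = 8*sqrt(453)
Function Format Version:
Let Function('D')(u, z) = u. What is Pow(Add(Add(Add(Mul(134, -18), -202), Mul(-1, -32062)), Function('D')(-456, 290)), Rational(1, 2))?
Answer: Mul(8, Pow(453, Rational(1, 2))) ≈ 170.27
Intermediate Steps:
Pow(Add(Add(Add(Mul(134, -18), -202), Mul(-1, -32062)), Function('D')(-456, 290)), Rational(1, 2)) = Pow(Add(Add(Add(Mul(134, -18), -202), Mul(-1, -32062)), -456), Rational(1, 2)) = Pow(Add(Add(Add(-2412, -202), 32062), -456), Rational(1, 2)) = Pow(Add(Add(-2614, 32062), -456), Rational(1, 2)) = Pow(Add(29448, -456), Rational(1, 2)) = Pow(28992, Rational(1, 2)) = Mul(8, Pow(453, Rational(1, 2)))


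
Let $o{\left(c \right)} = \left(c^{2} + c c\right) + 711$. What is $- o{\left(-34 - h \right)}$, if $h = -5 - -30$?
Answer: $-7673$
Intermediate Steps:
$h = 25$ ($h = -5 + 30 = 25$)
$o{\left(c \right)} = 711 + 2 c^{2}$ ($o{\left(c \right)} = \left(c^{2} + c^{2}\right) + 711 = 2 c^{2} + 711 = 711 + 2 c^{2}$)
$- o{\left(-34 - h \right)} = - (711 + 2 \left(-34 - 25\right)^{2}) = - (711 + 2 \left(-59\right)^{2}) = - (711 + 2 \cdot 3481) = - (711 + 6962) = \left(-1\right) 7673 = -7673$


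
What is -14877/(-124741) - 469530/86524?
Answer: -28641212091/5396545142 ≈ -5.3073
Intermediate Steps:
-14877/(-124741) - 469530/86524 = -14877*(-1/124741) - 469530*1/86524 = 14877/124741 - 234765/43262 = -28641212091/5396545142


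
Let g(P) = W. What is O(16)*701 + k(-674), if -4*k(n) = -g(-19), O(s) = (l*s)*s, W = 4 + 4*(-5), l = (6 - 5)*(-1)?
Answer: -179460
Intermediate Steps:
l = -1 (l = 1*(-1) = -1)
W = -16 (W = 4 - 20 = -16)
g(P) = -16
O(s) = -s² (O(s) = (-s)*s = -s²)
k(n) = -4 (k(n) = -(-1)*(-16)/4 = -¼*16 = -4)
O(16)*701 + k(-674) = -1*16²*701 - 4 = -1*256*701 - 4 = -256*701 - 4 = -179456 - 4 = -179460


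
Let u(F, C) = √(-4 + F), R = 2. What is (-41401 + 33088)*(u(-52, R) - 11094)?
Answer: 92224422 - 16626*I*√14 ≈ 9.2224e+7 - 62209.0*I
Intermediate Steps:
(-41401 + 33088)*(u(-52, R) - 11094) = (-41401 + 33088)*(√(-4 - 52) - 11094) = -8313*(√(-56) - 11094) = -8313*(2*I*√14 - 11094) = -8313*(-11094 + 2*I*√14) = 92224422 - 16626*I*√14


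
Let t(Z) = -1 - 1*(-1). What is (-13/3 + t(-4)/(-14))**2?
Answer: 169/9 ≈ 18.778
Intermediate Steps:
t(Z) = 0 (t(Z) = -1 + 1 = 0)
(-13/3 + t(-4)/(-14))**2 = (-13/3 + 0/(-14))**2 = (-13*1/3 + 0*(-1/14))**2 = (-13/3 + 0)**2 = (-13/3)**2 = 169/9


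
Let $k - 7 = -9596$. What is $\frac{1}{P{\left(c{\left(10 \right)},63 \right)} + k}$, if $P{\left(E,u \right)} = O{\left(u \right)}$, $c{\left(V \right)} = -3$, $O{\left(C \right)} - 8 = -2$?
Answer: $- \frac{1}{9583} \approx -0.00010435$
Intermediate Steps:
$O{\left(C \right)} = 6$ ($O{\left(C \right)} = 8 - 2 = 6$)
$P{\left(E,u \right)} = 6$
$k = -9589$ ($k = 7 - 9596 = -9589$)
$\frac{1}{P{\left(c{\left(10 \right)},63 \right)} + k} = \frac{1}{6 - 9589} = \frac{1}{-9583} = - \frac{1}{9583}$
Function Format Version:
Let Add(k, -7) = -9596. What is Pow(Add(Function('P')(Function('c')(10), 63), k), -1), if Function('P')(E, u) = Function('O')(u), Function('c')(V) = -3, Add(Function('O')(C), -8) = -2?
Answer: Rational(-1, 9583) ≈ -0.00010435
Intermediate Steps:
Function('O')(C) = 6 (Function('O')(C) = Add(8, -2) = 6)
Function('P')(E, u) = 6
k = -9589 (k = Add(7, -9596) = -9589)
Pow(Add(Function('P')(Function('c')(10), 63), k), -1) = Pow(Add(6, -9589), -1) = Pow(-9583, -1) = Rational(-1, 9583)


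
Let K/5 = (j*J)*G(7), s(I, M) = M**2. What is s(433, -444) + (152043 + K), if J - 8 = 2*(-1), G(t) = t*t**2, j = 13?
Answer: 482949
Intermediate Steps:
G(t) = t**3
J = 6 (J = 8 + 2*(-1) = 8 - 2 = 6)
K = 133770 (K = 5*((13*6)*7**3) = 5*(78*343) = 5*26754 = 133770)
s(433, -444) + (152043 + K) = (-444)**2 + (152043 + 133770) = 197136 + 285813 = 482949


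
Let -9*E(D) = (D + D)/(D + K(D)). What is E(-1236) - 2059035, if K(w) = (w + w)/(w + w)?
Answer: -7628725499/3705 ≈ -2.0590e+6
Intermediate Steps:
K(w) = 1 (K(w) = (2*w)/((2*w)) = (2*w)*(1/(2*w)) = 1)
E(D) = -2*D/(9*(1 + D)) (E(D) = -(D + D)/(9*(D + 1)) = -2*D/(9*(1 + D)))
E(-1236) - 2059035 = -2*(-1236)/(9 + 9*(-1236)) - 2059035 = -2*(-1236)/(9 - 11124) - 2059035 = -2*(-1236)/(-11115) - 2059035 = -2*(-1236)*(-1/11115) - 2059035 = -824/3705 - 2059035 = -7628725499/3705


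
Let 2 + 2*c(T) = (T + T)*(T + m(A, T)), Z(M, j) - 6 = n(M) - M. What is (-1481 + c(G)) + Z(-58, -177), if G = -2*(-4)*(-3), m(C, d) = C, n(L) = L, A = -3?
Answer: -828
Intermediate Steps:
Z(M, j) = 6 (Z(M, j) = 6 + (M - M) = 6 + 0 = 6)
G = -24 (G = 8*(-3) = -24)
c(T) = -1 + T*(-3 + T) (c(T) = -1 + ((T + T)*(T - 3))/2 = -1 + ((2*T)*(-3 + T))/2 = -1 + (2*T*(-3 + T))/2 = -1 + T*(-3 + T))
(-1481 + c(G)) + Z(-58, -177) = (-1481 + (-1 + (-24)**2 - 3*(-24))) + 6 = (-1481 + (-1 + 576 + 72)) + 6 = (-1481 + 647) + 6 = -834 + 6 = -828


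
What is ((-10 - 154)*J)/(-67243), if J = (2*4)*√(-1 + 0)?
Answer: 1312*I/67243 ≈ 0.019511*I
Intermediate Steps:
J = 8*I (J = 8*√(-1) = 8*I ≈ 8.0*I)
((-10 - 154)*J)/(-67243) = ((-10 - 154)*(8*I))/(-67243) = -1312*I*(-1/67243) = 1312*I/67243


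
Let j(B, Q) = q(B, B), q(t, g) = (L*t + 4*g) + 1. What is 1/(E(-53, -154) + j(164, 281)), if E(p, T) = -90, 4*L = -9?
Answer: 1/198 ≈ 0.0050505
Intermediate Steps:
L = -9/4 (L = (¼)*(-9) = -9/4 ≈ -2.2500)
q(t, g) = 1 + 4*g - 9*t/4 (q(t, g) = (-9*t/4 + 4*g) + 1 = (4*g - 9*t/4) + 1 = 1 + 4*g - 9*t/4)
j(B, Q) = 1 + 7*B/4 (j(B, Q) = 1 + 4*B - 9*B/4 = 1 + 7*B/4)
1/(E(-53, -154) + j(164, 281)) = 1/(-90 + (1 + (7/4)*164)) = 1/(-90 + (1 + 287)) = 1/(-90 + 288) = 1/198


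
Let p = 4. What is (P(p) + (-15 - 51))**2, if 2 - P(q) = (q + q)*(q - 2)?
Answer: 6400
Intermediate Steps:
P(q) = 2 - 2*q*(-2 + q) (P(q) = 2 - (q + q)*(q - 2) = 2 - 2*q*(-2 + q))
(P(p) + (-15 - 51))**2 = ((2 - 2*4**2 + 4*4) + (-15 - 51))**2 = ((2 - 2*16 + 16) - 66)**2 = ((2 - 32 + 16) - 66)**2 = (-14 - 66)**2 = (-80)**2 = 6400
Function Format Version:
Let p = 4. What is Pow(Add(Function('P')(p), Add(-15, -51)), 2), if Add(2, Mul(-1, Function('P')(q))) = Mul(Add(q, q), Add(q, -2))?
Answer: 6400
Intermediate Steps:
Function('P')(q) = Add(2, Mul(-2, q, Add(-2, q))) (Function('P')(q) = Add(2, Mul(-1, Mul(Add(q, q), Add(q, -2)))) = Add(2, Mul(-1, Mul(Mul(2, q), Add(-2, q)))) = Add(2, Mul(-1, Mul(2, q, Add(-2, q)))) = Add(2, Mul(-2, q, Add(-2, q))))
Pow(Add(Function('P')(p), Add(-15, -51)), 2) = Pow(Add(Add(2, Mul(-2, Pow(4, 2)), Mul(4, 4)), Add(-15, -51)), 2) = Pow(Add(Add(2, Mul(-2, 16), 16), -66), 2) = Pow(Add(Add(2, -32, 16), -66), 2) = Pow(Add(-14, -66), 2) = Pow(-80, 2) = 6400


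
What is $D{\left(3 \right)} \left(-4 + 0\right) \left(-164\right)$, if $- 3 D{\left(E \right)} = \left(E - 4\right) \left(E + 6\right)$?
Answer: $1968$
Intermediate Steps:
$D{\left(E \right)} = - \frac{\left(-4 + E\right) \left(6 + E\right)}{3}$ ($D{\left(E \right)} = - \frac{\left(E - 4\right) \left(E + 6\right)}{3} = - \frac{\left(-4 + E\right) \left(6 + E\right)}{3}$)
$D{\left(3 \right)} \left(-4 + 0\right) \left(-164\right) = \left(8 - 2 - \frac{3^{2}}{3}\right) \left(-4 + 0\right) \left(-164\right) = \left(8 - 2 - 3\right) \left(-4\right) \left(-164\right) = 3 \left(-4\right) \left(-164\right) = \left(-12\right) \left(-164\right) = 1968$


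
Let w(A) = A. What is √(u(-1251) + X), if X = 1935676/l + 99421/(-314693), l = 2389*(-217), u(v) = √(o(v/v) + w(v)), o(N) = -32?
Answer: √(-107784745072460281927269 + 26614967024840277799681*I*√1283)/163140942209 ≈ 3.9998 + 4.4776*I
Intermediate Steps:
u(v) = √(-32 + v)
l = -518413
X = -660684826341/163140942209 (X = 1935676/(-518413) + 99421/(-314693) = 1935676*(-1/518413) + 99421*(-1/314693) = -1935676/518413 - 99421/314693 = -660684826341/163140942209 ≈ -4.0498)
√(u(-1251) + X) = √(√(-32 - 1251) - 660684826341/163140942209) = √(√(-1283) - 660684826341/163140942209) = √(I*√1283 - 660684826341/163140942209) = √(-660684826341/163140942209 + I*√1283)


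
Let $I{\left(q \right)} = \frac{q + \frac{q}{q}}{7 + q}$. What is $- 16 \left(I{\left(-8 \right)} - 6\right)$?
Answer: $-16$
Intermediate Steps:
$I{\left(q \right)} = \frac{1 + q}{7 + q}$ ($I{\left(q \right)} = \frac{q + 1}{7 + q} = \frac{1 + q}{7 + q}$)
$- 16 \left(I{\left(-8 \right)} - 6\right) = - 16 \left(\frac{1 - 8}{7 - 8} - 6\right) = - 16 \left(\frac{1}{-1} \left(-7\right) - 6\right) = - 16 \left(\left(-1\right) \left(-7\right) - 6\right) = - 16 \left(7 - 6\right) = \left(-16\right) 1 = -16$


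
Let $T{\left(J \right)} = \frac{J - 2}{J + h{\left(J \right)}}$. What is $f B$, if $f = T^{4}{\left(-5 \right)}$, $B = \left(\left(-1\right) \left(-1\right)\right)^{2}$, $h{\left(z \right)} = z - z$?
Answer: $\frac{2401}{625} \approx 3.8416$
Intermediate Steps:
$h{\left(z \right)} = 0$
$T{\left(J \right)} = \frac{-2 + J}{J}$ ($T{\left(J \right)} = \frac{J - 2}{J + 0} = \frac{-2 + J}{J}$)
$B = 1$ ($B = 1^{2} = 1$)
$f = \frac{2401}{625}$ ($f = \left(\frac{-2 - 5}{-5}\right)^{4} = \left(\left(- \frac{1}{5}\right) \left(-7\right)\right)^{4} = \left(\frac{7}{5}\right)^{4} = \frac{2401}{625} \approx 3.8416$)
$f B = \frac{2401}{625} \cdot 1 = \frac{2401}{625}$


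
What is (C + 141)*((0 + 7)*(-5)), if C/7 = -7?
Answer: -3220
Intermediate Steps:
C = -49 (C = 7*(-7) = -49)
(C + 141)*((0 + 7)*(-5)) = (-49 + 141)*((0 + 7)*(-5)) = 92*(7*(-5)) = 92*(-35) = -3220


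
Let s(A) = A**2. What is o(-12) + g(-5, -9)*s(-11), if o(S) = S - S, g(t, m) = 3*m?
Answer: -3267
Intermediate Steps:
o(S) = 0
o(-12) + g(-5, -9)*s(-11) = 0 + (3*(-9))*(-11)**2 = 0 - 27*121 = 0 - 3267 = -3267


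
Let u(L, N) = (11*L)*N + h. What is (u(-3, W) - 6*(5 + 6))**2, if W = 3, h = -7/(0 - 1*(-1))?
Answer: 29584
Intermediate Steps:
h = -7 (h = -7/(0 + 1) = -7/1 = -7*1 = -7)
u(L, N) = -7 + 11*L*N (u(L, N) = (11*L)*N - 7 = 11*L*N - 7 = -7 + 11*L*N)
(u(-3, W) - 6*(5 + 6))**2 = ((-7 + 11*(-3)*3) - 6*(5 + 6))**2 = ((-7 - 99) - 6*11)**2 = (-106 - 66)**2 = (-172)**2 = 29584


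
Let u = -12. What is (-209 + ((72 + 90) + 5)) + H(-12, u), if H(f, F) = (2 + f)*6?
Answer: -102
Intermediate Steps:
H(f, F) = 12 + 6*f
(-209 + ((72 + 90) + 5)) + H(-12, u) = (-209 + ((72 + 90) + 5)) + (12 + 6*(-12)) = (-209 + (162 + 5)) + (12 - 72) = (-209 + 167) - 60 = -42 - 60 = -102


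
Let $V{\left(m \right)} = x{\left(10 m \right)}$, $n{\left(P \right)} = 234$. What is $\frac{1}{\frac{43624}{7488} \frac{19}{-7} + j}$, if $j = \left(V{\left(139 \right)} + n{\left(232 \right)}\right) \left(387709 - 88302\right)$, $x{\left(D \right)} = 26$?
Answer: $\frac{936}{72863672719} \approx 1.2846 \cdot 10^{-8}$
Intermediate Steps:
$V{\left(m \right)} = 26$
$j = 77845820$ ($j = \left(26 + 234\right) \left(387709 - 88302\right) = 260 \cdot 299407 = 77845820$)
$\frac{1}{\frac{43624}{7488} \frac{19}{-7} + j} = \frac{1}{\frac{43624}{7488} \frac{19}{-7} + 77845820} = \frac{1}{43624 \cdot \frac{1}{7488} \cdot 19 \left(- \frac{1}{7}\right) + 77845820} = \frac{1}{\frac{5453}{936} \left(- \frac{19}{7}\right) + 77845820} = \frac{1}{- \frac{14801}{936} + 77845820} = \frac{1}{\frac{72863672719}{936}} = \frac{936}{72863672719}$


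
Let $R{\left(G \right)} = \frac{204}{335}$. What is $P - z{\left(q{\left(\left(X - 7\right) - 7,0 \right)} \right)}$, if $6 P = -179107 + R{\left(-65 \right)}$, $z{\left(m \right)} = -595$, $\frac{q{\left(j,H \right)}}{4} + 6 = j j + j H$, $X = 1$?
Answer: $- \frac{58804691}{2010} \approx -29256.0$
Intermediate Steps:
$R{\left(G \right)} = \frac{204}{335}$ ($R{\left(G \right)} = 204 \cdot \frac{1}{335} = \frac{204}{335}$)
$q{\left(j,H \right)} = -24 + 4 j^{2} + 4 H j$ ($q{\left(j,H \right)} = -24 + 4 \left(j j + j H\right) = -24 + 4 \left(j^{2} + H j\right) = -24 + \left(4 j^{2} + 4 H j\right) = -24 + 4 j^{2} + 4 H j$)
$P = - \frac{60000641}{2010}$ ($P = \frac{-179107 + \frac{204}{335}}{6} = \frac{1}{6} \left(- \frac{60000641}{335}\right) = - \frac{60000641}{2010} \approx -29851.0$)
$P - z{\left(q{\left(\left(X - 7\right) - 7,0 \right)} \right)} = - \frac{60000641}{2010} - -595 = - \frac{60000641}{2010} + 595 = - \frac{58804691}{2010}$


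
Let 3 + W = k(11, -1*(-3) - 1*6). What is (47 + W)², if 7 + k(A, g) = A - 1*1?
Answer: 2209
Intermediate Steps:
k(A, g) = -8 + A (k(A, g) = -7 + (A - 1*1) = -7 + (A - 1) = -7 + (-1 + A) = -8 + A)
W = 0 (W = -3 + (-8 + 11) = -3 + 3 = 0)
(47 + W)² = (47 + 0)² = 47² = 2209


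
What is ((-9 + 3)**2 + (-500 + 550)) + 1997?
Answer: 2083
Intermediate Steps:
((-9 + 3)**2 + (-500 + 550)) + 1997 = ((-6)**2 + 50) + 1997 = (36 + 50) + 1997 = 86 + 1997 = 2083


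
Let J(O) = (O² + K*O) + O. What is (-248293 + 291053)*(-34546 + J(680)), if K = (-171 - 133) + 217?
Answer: 15794432240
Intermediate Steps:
K = -87 (K = -304 + 217 = -87)
J(O) = O² - 86*O (J(O) = (O² - 87*O) + O = O² - 86*O)
(-248293 + 291053)*(-34546 + J(680)) = (-248293 + 291053)*(-34546 + 680*(-86 + 680)) = 42760*(-34546 + 680*594) = 42760*(-34546 + 403920) = 42760*369374 = 15794432240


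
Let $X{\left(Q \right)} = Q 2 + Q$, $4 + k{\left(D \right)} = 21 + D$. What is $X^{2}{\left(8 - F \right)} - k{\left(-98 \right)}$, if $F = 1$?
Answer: $522$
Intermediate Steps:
$k{\left(D \right)} = 17 + D$ ($k{\left(D \right)} = -4 + \left(21 + D\right) = 17 + D$)
$X{\left(Q \right)} = 3 Q$ ($X{\left(Q \right)} = 2 Q + Q = 3 Q$)
$X^{2}{\left(8 - F \right)} - k{\left(-98 \right)} = \left(3 \left(8 - 1\right)\right)^{2} - \left(17 - 98\right) = \left(3 \left(8 - 1\right)\right)^{2} - -81 = \left(3 \cdot 7\right)^{2} + 81 = 21^{2} + 81 = 441 + 81 = 522$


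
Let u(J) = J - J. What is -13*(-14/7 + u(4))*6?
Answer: 156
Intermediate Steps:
u(J) = 0
-13*(-14/7 + u(4))*6 = -13*(-14/7 + 0)*6 = -13*(-14*1/7 + 0)*6 = -13*(-2 + 0)*6 = -13*(-2)*6 = 26*6 = 156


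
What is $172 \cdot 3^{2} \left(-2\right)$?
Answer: $-3096$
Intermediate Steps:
$172 \cdot 3^{2} \left(-2\right) = 172 \cdot 9 \left(-2\right) = 172 \left(-18\right) = -3096$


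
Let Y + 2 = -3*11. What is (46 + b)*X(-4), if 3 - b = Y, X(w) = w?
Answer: -336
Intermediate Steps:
Y = -35 (Y = -2 - 3*11 = -2 - 33 = -35)
b = 38 (b = 3 - 1*(-35) = 3 + 35 = 38)
(46 + b)*X(-4) = (46 + 38)*(-4) = 84*(-4) = -336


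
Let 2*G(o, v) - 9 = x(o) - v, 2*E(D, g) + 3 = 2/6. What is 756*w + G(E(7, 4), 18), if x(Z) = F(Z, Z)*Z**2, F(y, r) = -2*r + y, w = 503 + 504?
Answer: 41109589/54 ≈ 7.6129e+5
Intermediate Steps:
w = 1007
F(y, r) = y - 2*r
x(Z) = -Z**3 (x(Z) = (Z - 2*Z)*Z**2 = (-Z)*Z**2 = -Z**3)
E(D, g) = -4/3 (E(D, g) = -3/2 + (2/6)/2 = -3/2 + (2*(1/6))/2 = -3/2 + (1/2)*(1/3) = -3/2 + 1/6 = -4/3)
G(o, v) = 9/2 - v/2 - o**3/2 (G(o, v) = 9/2 + (-o**3 - v)/2 = 9/2 + (-v - o**3)/2 = 9/2 + (-v/2 - o**3/2) = 9/2 - v/2 - o**3/2)
756*w + G(E(7, 4), 18) = 756*1007 + (9/2 - 1/2*18 - (-4/3)**3/2) = 761292 + (9/2 - 9 - 1/2*(-64/27)) = 761292 + (9/2 - 9 + 32/27) = 761292 - 179/54 = 41109589/54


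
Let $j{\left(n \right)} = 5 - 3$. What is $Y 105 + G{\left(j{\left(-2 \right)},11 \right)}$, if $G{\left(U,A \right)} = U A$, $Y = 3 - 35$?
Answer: $-3338$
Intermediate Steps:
$j{\left(n \right)} = 2$
$Y = -32$ ($Y = 3 - 35 = -32$)
$G{\left(U,A \right)} = A U$
$Y 105 + G{\left(j{\left(-2 \right)},11 \right)} = \left(-32\right) 105 + 11 \cdot 2 = -3360 + 22 = -3338$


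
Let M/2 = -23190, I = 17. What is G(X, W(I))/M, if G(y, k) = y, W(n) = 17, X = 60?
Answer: -1/773 ≈ -0.0012937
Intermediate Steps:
M = -46380 (M = 2*(-23190) = -46380)
G(X, W(I))/M = 60/(-46380) = 60*(-1/46380) = -1/773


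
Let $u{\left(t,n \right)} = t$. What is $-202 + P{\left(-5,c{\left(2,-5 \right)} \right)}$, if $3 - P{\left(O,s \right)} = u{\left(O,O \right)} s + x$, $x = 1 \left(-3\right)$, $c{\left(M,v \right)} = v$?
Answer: $-221$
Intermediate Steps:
$x = -3$
$P{\left(O,s \right)} = 6 - O s$ ($P{\left(O,s \right)} = 3 - \left(O s - 3\right) = 3 - \left(-3 + O s\right) = 6 - O s$)
$-202 + P{\left(-5,c{\left(2,-5 \right)} \right)} = -202 + \left(6 - \left(-5\right) \left(-5\right)\right) = -202 + \left(6 - 25\right) = -202 - 19 = -221$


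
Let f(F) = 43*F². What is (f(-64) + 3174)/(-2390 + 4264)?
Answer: 89651/937 ≈ 95.679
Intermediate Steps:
(f(-64) + 3174)/(-2390 + 4264) = (43*(-64)² + 3174)/(-2390 + 4264) = (43*4096 + 3174)/1874 = (176128 + 3174)*(1/1874) = 179302*(1/1874) = 89651/937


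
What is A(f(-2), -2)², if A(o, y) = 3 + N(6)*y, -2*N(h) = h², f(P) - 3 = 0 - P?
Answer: 1521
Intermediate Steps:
f(P) = 3 - P (f(P) = 3 + (0 - P) = 3 - P)
N(h) = -h²/2
A(o, y) = 3 - 18*y (A(o, y) = 3 + (-½*6²)*y = 3 + (-½*36)*y = 3 - 18*y)
A(f(-2), -2)² = (3 - 18*(-2))² = (3 + 36)² = 39² = 1521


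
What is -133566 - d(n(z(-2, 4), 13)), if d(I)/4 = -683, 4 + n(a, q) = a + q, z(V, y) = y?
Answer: -130834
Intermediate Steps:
n(a, q) = -4 + a + q (n(a, q) = -4 + (a + q) = -4 + a + q)
d(I) = -2732 (d(I) = 4*(-683) = -2732)
-133566 - d(n(z(-2, 4), 13)) = -133566 - 1*(-2732) = -133566 + 2732 = -130834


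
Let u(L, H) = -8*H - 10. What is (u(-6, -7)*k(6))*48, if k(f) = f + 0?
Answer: 13248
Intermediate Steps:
k(f) = f
u(L, H) = -10 - 8*H
(u(-6, -7)*k(6))*48 = ((-10 - 8*(-7))*6)*48 = ((-10 + 56)*6)*48 = (46*6)*48 = 276*48 = 13248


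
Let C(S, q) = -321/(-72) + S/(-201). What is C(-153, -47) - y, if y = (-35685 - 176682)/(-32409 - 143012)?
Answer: 38993873/9726792 ≈ 4.0089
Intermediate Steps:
C(S, q) = 107/24 - S/201 (C(S, q) = -321*(-1/72) + S*(-1/201) = 107/24 - S/201)
y = 7323/6049 (y = -212367/(-175421) = -212367*(-1/175421) = 7323/6049 ≈ 1.2106)
C(-153, -47) - y = (107/24 - 1/201*(-153)) - 1*7323/6049 = (107/24 + 51/67) - 7323/6049 = 8393/1608 - 7323/6049 = 38993873/9726792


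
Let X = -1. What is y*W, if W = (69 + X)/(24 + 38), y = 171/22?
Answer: 2907/341 ≈ 8.5249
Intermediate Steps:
y = 171/22 (y = 171*(1/22) = 171/22 ≈ 7.7727)
W = 34/31 (W = (69 - 1)/(24 + 38) = 68/62 = 68*(1/62) = 34/31 ≈ 1.0968)
y*W = (171/22)*(34/31) = 2907/341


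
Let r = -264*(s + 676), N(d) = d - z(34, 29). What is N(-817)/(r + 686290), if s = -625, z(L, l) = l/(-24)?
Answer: -2797/2306832 ≈ -0.0012125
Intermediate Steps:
z(L, l) = -l/24 (z(L, l) = l*(-1/24) = -l/24)
N(d) = 29/24 + d (N(d) = d - (-1)*29/24 = d - 1*(-29/24) = d + 29/24 = 29/24 + d)
r = -13464 (r = -264*(-625 + 676) = -264*51 = -13464)
N(-817)/(r + 686290) = (29/24 - 817)/(-13464 + 686290) = -19579/24/672826 = -19579/24*1/672826 = -2797/2306832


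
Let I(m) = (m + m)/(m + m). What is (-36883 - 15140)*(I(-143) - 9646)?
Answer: 501761835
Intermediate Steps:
I(m) = 1 (I(m) = (2*m)/((2*m)) = (2*m)*(1/(2*m)) = 1)
(-36883 - 15140)*(I(-143) - 9646) = (-36883 - 15140)*(1 - 9646) = -52023*(-9645) = 501761835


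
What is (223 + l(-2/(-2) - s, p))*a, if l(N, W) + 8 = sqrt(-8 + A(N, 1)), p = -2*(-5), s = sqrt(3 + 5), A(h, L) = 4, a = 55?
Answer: 11825 + 110*I ≈ 11825.0 + 110.0*I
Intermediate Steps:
s = 2*sqrt(2) (s = sqrt(8) = 2*sqrt(2) ≈ 2.8284)
p = 10
l(N, W) = -8 + 2*I (l(N, W) = -8 + sqrt(-8 + 4) = -8 + sqrt(-4) = -8 + 2*I)
(223 + l(-2/(-2) - s, p))*a = (223 + (-8 + 2*I))*55 = (215 + 2*I)*55 = 11825 + 110*I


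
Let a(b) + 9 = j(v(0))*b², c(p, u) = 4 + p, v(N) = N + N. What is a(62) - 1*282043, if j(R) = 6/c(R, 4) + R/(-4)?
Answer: -276286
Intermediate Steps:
v(N) = 2*N
j(R) = 6/(4 + R) - R/4 (j(R) = 6/(4 + R) + R/(-4) = 6/(4 + R) + R*(-¼) = 6/(4 + R) - R/4)
a(b) = -9 + 3*b²/2 (a(b) = -9 + ((24 - 2*0*(4 + 2*0))/(4*(4 + 2*0)))*b² = -9 + ((24 - 1*0*(4 + 0))/(4*(4 + 0)))*b² = -9 + ((¼)*(24 - 1*0*4)/4)*b² = -9 + ((¼)*(¼)*(24 + 0))*b² = -9 + ((¼)*(¼)*24)*b² = -9 + 3*b²/2)
a(62) - 1*282043 = (-9 + (3/2)*62²) - 1*282043 = (-9 + (3/2)*3844) - 282043 = (-9 + 5766) - 282043 = 5757 - 282043 = -276286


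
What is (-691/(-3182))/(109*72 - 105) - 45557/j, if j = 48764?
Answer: -561204982979/600729226332 ≈ -0.93421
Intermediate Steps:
(-691/(-3182))/(109*72 - 105) - 45557/j = (-691/(-3182))/(109*72 - 105) - 45557/48764 = (-691*(-1/3182))/(7848 - 105) - 45557*1/48764 = (691/3182)/7743 - 45557/48764 = (691/3182)*(1/7743) - 45557/48764 = 691/24638226 - 45557/48764 = -561204982979/600729226332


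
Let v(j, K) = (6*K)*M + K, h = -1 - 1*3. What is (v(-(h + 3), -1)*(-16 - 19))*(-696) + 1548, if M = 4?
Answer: -607452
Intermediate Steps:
h = -4 (h = -1 - 3 = -4)
v(j, K) = 25*K (v(j, K) = (6*K)*4 + K = 24*K + K = 25*K)
(v(-(h + 3), -1)*(-16 - 19))*(-696) + 1548 = ((25*(-1))*(-16 - 19))*(-696) + 1548 = -25*(-35)*(-696) + 1548 = 875*(-696) + 1548 = -609000 + 1548 = -607452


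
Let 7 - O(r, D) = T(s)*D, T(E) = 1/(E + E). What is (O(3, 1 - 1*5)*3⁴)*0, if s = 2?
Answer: 0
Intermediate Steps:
T(E) = 1/(2*E)
O(r, D) = 7 - D/4 (O(r, D) = 7 - (½)/2*D = 7 - (½)*(½)*D = 7 - D/4)
(O(3, 1 - 1*5)*3⁴)*0 = ((7 - (1 - 1*5)/4)*3⁴)*0 = ((7 - (1 - 5)/4)*81)*0 = ((7 - ¼*(-4))*81)*0 = ((7 + 1)*81)*0 = (8*81)*0 = 648*0 = 0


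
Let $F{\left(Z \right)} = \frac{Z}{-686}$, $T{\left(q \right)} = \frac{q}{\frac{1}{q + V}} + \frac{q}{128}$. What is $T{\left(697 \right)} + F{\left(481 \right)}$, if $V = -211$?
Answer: $\frac{14872337055}{43904} \approx 3.3875 \cdot 10^{5}$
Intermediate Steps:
$T{\left(q \right)} = \frac{q}{128} + q \left(-211 + q\right)$ ($T{\left(q \right)} = \frac{q}{\frac{1}{q - 211}} + \frac{q}{128} = \frac{q}{\frac{1}{-211 + q}} + q \frac{1}{128} = q \left(-211 + q\right) + \frac{q}{128} = \frac{q}{128} + q \left(-211 + q\right)$)
$F{\left(Z \right)} = - \frac{Z}{686}$ ($F{\left(Z \right)} = Z \left(- \frac{1}{686}\right) = - \frac{Z}{686}$)
$T{\left(697 \right)} + F{\left(481 \right)} = \frac{1}{128} \cdot 697 \left(-27007 + 128 \cdot 697\right) - \frac{481}{686} = \frac{1}{128} \cdot 697 \left(-27007 + 89216\right) - \frac{481}{686} = \frac{1}{128} \cdot 697 \cdot 62209 - \frac{481}{686} = \frac{43359673}{128} - \frac{481}{686} = \frac{14872337055}{43904}$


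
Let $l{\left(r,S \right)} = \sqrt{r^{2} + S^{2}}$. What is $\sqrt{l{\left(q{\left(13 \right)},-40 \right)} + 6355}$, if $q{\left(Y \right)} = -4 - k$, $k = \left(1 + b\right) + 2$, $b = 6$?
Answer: $\sqrt{6355 + \sqrt{1769}} \approx 79.982$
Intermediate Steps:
$k = 9$ ($k = \left(1 + 6\right) + 2 = 7 + 2 = 9$)
$q{\left(Y \right)} = -13$ ($q{\left(Y \right)} = -4 - 9 = -13$)
$l{\left(r,S \right)} = \sqrt{S^{2} + r^{2}}$
$\sqrt{l{\left(q{\left(13 \right)},-40 \right)} + 6355} = \sqrt{\sqrt{\left(-40\right)^{2} + \left(-13\right)^{2}} + 6355} = \sqrt{\sqrt{1600 + 169} + 6355} = \sqrt{\sqrt{1769} + 6355} = \sqrt{6355 + \sqrt{1769}}$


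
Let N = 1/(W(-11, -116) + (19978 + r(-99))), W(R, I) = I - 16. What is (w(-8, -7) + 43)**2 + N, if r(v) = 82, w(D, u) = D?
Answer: 24411801/19928 ≈ 1225.0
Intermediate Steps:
W(R, I) = -16 + I
N = 1/19928 (N = 1/((-16 - 116) + (19978 + 82)) = 1/(-132 + 20060) = 1/19928 ≈ 5.0181e-5)
(w(-8, -7) + 43)**2 + N = (-8 + 43)**2 + 1/19928 = 35**2 + 1/19928 = 1225 + 1/19928 = 24411801/19928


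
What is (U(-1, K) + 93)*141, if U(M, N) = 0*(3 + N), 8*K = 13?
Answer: 13113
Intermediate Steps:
K = 13/8 (K = (⅛)*13 = 13/8 ≈ 1.6250)
U(M, N) = 0
(U(-1, K) + 93)*141 = (0 + 93)*141 = 93*141 = 13113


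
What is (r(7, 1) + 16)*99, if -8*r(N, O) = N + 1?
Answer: 1485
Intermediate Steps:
r(N, O) = -⅛ - N/8 (r(N, O) = -(N + 1)/8 = -(1 + N)/8 = -⅛ - N/8)
(r(7, 1) + 16)*99 = ((-⅛ - ⅛*7) + 16)*99 = ((-⅛ - 7/8) + 16)*99 = (-1 + 16)*99 = 15*99 = 1485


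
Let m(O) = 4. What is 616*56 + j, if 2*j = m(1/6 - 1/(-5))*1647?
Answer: 37790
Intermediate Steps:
j = 3294 (j = (4*1647)/2 = (½)*6588 = 3294)
616*56 + j = 616*56 + 3294 = 34496 + 3294 = 37790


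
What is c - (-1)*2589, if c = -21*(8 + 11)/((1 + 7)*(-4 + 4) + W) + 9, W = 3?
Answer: 2465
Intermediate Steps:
c = -124 (c = -21*(8 + 11)/((1 + 7)*(-4 + 4) + 3) + 9 = -399/(8*0 + 3) + 9 = -399/(0 + 3) + 9 = -399/3 + 9 = -21*19/3 + 9 = -133 + 9 = -124)
c - (-1)*2589 = -124 - (-1)*2589 = -124 - 1*(-2589) = -124 + 2589 = 2465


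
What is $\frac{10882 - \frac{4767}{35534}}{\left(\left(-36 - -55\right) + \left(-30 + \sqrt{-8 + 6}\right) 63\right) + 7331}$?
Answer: $\frac{25133954365}{12614374563} - \frac{386676221 i \sqrt{2}}{16819166084} \approx 1.9925 - 0.032513 i$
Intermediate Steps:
$\frac{10882 - \frac{4767}{35534}}{\left(\left(-36 - -55\right) + \left(-30 + \sqrt{-8 + 6}\right) 63\right) + 7331} = \frac{10882 - \frac{4767}{35534}}{\left(\left(-36 + 55\right) + \left(-30 + \sqrt{-2}\right) 63\right) + 7331} = \frac{10882 - \frac{4767}{35534}}{\left(19 + \left(-30 + i \sqrt{2}\right) 63\right) + 7331} = \frac{386676221}{35534 \left(\left(19 - \left(1890 - 63 i \sqrt{2}\right)\right) + 7331\right)} = \frac{386676221}{35534 \left(\left(-1871 + 63 i \sqrt{2}\right) + 7331\right)} = \frac{386676221}{35534 \left(5460 + 63 i \sqrt{2}\right)}$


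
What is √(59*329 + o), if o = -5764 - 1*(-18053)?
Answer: 10*√317 ≈ 178.04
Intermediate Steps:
o = 12289 (o = -5764 + 18053 = 12289)
√(59*329 + o) = √(59*329 + 12289) = √(19411 + 12289) = √31700 = 10*√317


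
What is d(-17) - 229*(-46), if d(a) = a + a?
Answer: 10500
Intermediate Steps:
d(a) = 2*a
d(-17) - 229*(-46) = 2*(-17) - 229*(-46) = -34 + 10534 = 10500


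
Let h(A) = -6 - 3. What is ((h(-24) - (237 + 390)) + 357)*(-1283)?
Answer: 357957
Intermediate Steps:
h(A) = -9
((h(-24) - (237 + 390)) + 357)*(-1283) = ((-9 - (237 + 390)) + 357)*(-1283) = ((-9 - 1*627) + 357)*(-1283) = ((-9 - 627) + 357)*(-1283) = (-636 + 357)*(-1283) = -279*(-1283) = 357957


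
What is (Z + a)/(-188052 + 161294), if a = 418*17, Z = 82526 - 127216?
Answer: 18792/13379 ≈ 1.4046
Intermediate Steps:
Z = -44690
a = 7106
(Z + a)/(-188052 + 161294) = (-44690 + 7106)/(-188052 + 161294) = -37584/(-26758) = -37584*(-1/26758) = 18792/13379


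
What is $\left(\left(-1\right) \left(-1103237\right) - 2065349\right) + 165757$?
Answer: $-796355$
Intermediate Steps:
$\left(\left(-1\right) \left(-1103237\right) - 2065349\right) + 165757 = \left(1103237 - 2065349\right) + 165757 = -962112 + 165757 = -796355$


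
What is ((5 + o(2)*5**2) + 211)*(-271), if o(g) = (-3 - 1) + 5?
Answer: -65311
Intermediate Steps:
o(g) = 1 (o(g) = -4 + 5 = 1)
((5 + o(2)*5**2) + 211)*(-271) = ((5 + 1*5**2) + 211)*(-271) = ((5 + 1*25) + 211)*(-271) = ((5 + 25) + 211)*(-271) = (30 + 211)*(-271) = 241*(-271) = -65311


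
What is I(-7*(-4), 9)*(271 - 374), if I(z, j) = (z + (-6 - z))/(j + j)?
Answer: 103/3 ≈ 34.333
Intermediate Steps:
I(z, j) = -3/j (I(z, j) = -6*1/(2*j) = -3/j)
I(-7*(-4), 9)*(271 - 374) = (-3/9)*(271 - 374) = -3*⅑*(-103) = -⅓*(-103) = 103/3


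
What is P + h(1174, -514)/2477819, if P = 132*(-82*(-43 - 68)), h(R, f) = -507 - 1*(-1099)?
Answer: 2977010327608/2477819 ≈ 1.2015e+6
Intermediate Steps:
h(R, f) = 592 (h(R, f) = -507 + 1099 = 592)
P = 1201464 (P = 132*(-82*(-111)) = 132*9102 = 1201464)
P + h(1174, -514)/2477819 = 1201464 + 592/2477819 = 2977010327608/2477819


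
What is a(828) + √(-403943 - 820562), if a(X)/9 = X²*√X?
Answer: 37021536*√23 + I*√1224505 ≈ 1.7755e+8 + 1106.6*I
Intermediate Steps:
a(X) = 9*X^(5/2) (a(X) = 9*(X²*√X) = 9*X^(5/2))
a(828) + √(-403943 - 820562) = 9*828^(5/2) + √(-403943 - 820562) = 9*(4113504*√23) + √(-1224505) = 37021536*√23 + I*√1224505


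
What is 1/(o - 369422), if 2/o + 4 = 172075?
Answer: -172071/63566812960 ≈ -2.7069e-6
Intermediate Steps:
o = 2/172071 (o = 2/(-4 + 172075) = 2/172071 ≈ 1.1623e-5)
1/(o - 369422) = 1/(2/172071 - 369422) = 1/(-63566812960/172071) = -172071/63566812960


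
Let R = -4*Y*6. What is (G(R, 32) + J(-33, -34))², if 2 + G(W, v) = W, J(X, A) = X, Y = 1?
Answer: 3481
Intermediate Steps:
R = -24 (R = -4*1*6 = -4*6 = -24)
G(W, v) = -2 + W
(G(R, 32) + J(-33, -34))² = ((-2 - 24) - 33)² = (-26 - 33)² = (-59)² = 3481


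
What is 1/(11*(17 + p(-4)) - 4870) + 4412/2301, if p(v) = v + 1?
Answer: 6934897/3617172 ≈ 1.9172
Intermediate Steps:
p(v) = 1 + v
1/(11*(17 + p(-4)) - 4870) + 4412/2301 = 1/(11*(17 + (1 - 4)) - 4870) + 4412/2301 = 1/(11*(17 - 3) - 4870) + 4412*(1/2301) = 1/(11*14 - 4870) + 4412/2301 = 1/(154 - 4870) + 4412/2301 = 1/(-4716) + 4412/2301 = -1/4716 + 4412/2301 = 6934897/3617172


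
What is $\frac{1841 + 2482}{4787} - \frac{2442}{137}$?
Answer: $- \frac{11097603}{655819} \approx -16.922$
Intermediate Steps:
$\frac{1841 + 2482}{4787} - \frac{2442}{137} = 4323 \cdot \frac{1}{4787} - \frac{2442}{137} = \frac{4323}{4787} - \frac{2442}{137} = - \frac{11097603}{655819}$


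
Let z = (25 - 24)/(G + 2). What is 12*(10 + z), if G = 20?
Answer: 1326/11 ≈ 120.55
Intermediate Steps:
z = 1/22 (z = (25 - 24)/(20 + 2) = 1/22 ≈ 0.045455)
12*(10 + z) = 12*(10 + 1/22) = 12*(221/22) = 1326/11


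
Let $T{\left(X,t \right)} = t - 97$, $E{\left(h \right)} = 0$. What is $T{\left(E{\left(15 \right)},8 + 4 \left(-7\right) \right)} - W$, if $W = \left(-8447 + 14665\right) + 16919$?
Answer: $-23254$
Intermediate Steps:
$T{\left(X,t \right)} = -97 + t$
$W = 23137$ ($W = 6218 + 16919 = 23137$)
$T{\left(E{\left(15 \right)},8 + 4 \left(-7\right) \right)} - W = \left(-97 + \left(8 + 4 \left(-7\right)\right)\right) - 23137 = \left(-97 + \left(8 - 28\right)\right) - 23137 = \left(-97 - 20\right) - 23137 = -117 - 23137 = -23254$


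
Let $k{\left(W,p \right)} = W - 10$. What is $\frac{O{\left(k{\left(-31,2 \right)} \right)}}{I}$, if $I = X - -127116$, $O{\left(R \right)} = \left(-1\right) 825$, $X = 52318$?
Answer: $- \frac{825}{179434} \approx -0.0045978$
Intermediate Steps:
$k{\left(W,p \right)} = -10 + W$ ($k{\left(W,p \right)} = W - 10 = -10 + W$)
$O{\left(R \right)} = -825$
$I = 179434$ ($I = 52318 - -127116 = 52318 + 127116 = 179434$)
$\frac{O{\left(k{\left(-31,2 \right)} \right)}}{I} = - \frac{825}{179434}$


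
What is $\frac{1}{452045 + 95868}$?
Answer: $\frac{1}{547913} \approx 1.8251 \cdot 10^{-6}$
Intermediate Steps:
$\frac{1}{452045 + 95868} = \frac{1}{547913}$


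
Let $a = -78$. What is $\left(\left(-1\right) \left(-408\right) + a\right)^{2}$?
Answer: $108900$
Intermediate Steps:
$\left(\left(-1\right) \left(-408\right) + a\right)^{2} = \left(\left(-1\right) \left(-408\right) - 78\right)^{2} = \left(408 - 78\right)^{2} = 330^{2} = 108900$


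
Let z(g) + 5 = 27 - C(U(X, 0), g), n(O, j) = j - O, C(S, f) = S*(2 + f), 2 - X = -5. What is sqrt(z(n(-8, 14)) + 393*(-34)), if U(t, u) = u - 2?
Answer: 2*I*sqrt(3323) ≈ 115.29*I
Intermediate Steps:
X = 7 (X = 2 - 1*(-5) = 2 + 5 = 7)
U(t, u) = -2 + u
z(g) = 26 + 2*g (z(g) = -5 + (27 - (-2 + 0)*(2 + g)) = -5 + (27 - (-2)*(2 + g)) = -5 + (27 - (-4 - 2*g)) = -5 + (27 + (4 + 2*g)) = -5 + (31 + 2*g) = 26 + 2*g)
sqrt(z(n(-8, 14)) + 393*(-34)) = sqrt((26 + 2*(14 - 1*(-8))) + 393*(-34)) = sqrt((26 + 2*(14 + 8)) - 13362) = sqrt((26 + 2*22) - 13362) = sqrt((26 + 44) - 13362) = sqrt(70 - 13362) = sqrt(-13292) = 2*I*sqrt(3323)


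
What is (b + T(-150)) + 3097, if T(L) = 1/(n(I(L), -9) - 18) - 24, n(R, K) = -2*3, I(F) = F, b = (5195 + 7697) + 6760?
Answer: 545399/24 ≈ 22725.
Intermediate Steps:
b = 19652 (b = 12892 + 6760 = 19652)
n(R, K) = -6
T(L) = -577/24 (T(L) = 1/(-6 - 18) - 24 = 1/(-24) - 24 = -1/24 - 24 = -577/24)
(b + T(-150)) + 3097 = (19652 - 577/24) + 3097 = 471071/24 + 3097 = 545399/24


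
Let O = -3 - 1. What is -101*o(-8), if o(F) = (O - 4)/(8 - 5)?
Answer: 808/3 ≈ 269.33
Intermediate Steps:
O = -4
o(F) = -8/3 (o(F) = (-4 - 4)/(8 - 5) = -8/3)
-101*o(-8) = -101*(-8/3) = 808/3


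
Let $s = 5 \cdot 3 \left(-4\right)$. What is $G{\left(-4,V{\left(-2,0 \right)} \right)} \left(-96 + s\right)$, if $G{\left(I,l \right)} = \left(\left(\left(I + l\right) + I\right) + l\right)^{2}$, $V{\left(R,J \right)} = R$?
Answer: $-22464$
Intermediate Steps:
$G{\left(I,l \right)} = \left(2 I + 2 l\right)^{2}$ ($G{\left(I,l \right)} = \left(\left(l + 2 I\right) + l\right)^{2} = \left(2 I + 2 l\right)^{2}$)
$s = -60$ ($s = 15 \left(-4\right) = -60$)
$G{\left(-4,V{\left(-2,0 \right)} \right)} \left(-96 + s\right) = 4 \left(-4 - 2\right)^{2} \left(-96 - 60\right) = 4 \left(-6\right)^{2} \left(-156\right) = 4 \cdot 36 \left(-156\right) = 144 \left(-156\right) = -22464$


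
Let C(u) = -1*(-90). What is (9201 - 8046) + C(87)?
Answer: 1245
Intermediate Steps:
C(u) = 90
(9201 - 8046) + C(87) = (9201 - 8046) + 90 = 1155 + 90 = 1245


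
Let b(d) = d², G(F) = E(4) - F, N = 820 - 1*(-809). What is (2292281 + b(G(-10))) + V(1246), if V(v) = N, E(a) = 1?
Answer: 2294031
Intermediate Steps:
N = 1629 (N = 820 + 809 = 1629)
V(v) = 1629
G(F) = 1 - F
(2292281 + b(G(-10))) + V(1246) = (2292281 + (1 - 1*(-10))²) + 1629 = (2292281 + (1 + 10)²) + 1629 = (2292281 + 11²) + 1629 = (2292281 + 121) + 1629 = 2292402 + 1629 = 2294031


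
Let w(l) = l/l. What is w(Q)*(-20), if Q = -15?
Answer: -20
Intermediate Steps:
w(l) = 1
w(Q)*(-20) = 1*(-20) = -20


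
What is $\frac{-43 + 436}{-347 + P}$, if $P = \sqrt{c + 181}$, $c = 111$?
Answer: $- \frac{45457}{40039} - \frac{262 \sqrt{73}}{40039} \approx -1.1912$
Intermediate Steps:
$P = 2 \sqrt{73}$ ($P = \sqrt{111 + 181} = \sqrt{292} = 2 \sqrt{73} \approx 17.088$)
$\frac{-43 + 436}{-347 + P} = \frac{-43 + 436}{-347 + 2 \sqrt{73}} = \frac{393}{-347 + 2 \sqrt{73}}$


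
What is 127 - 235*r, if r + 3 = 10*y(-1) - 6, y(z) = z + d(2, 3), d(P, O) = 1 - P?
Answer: 6942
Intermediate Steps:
y(z) = -1 + z (y(z) = z + (1 - 1*2) = z + (1 - 2) = z - 1 = -1 + z)
r = -29 (r = -3 + (10*(-1 - 1) - 6) = -3 + (10*(-2) - 6) = -3 + (-20 - 6) = -3 - 26 = -29)
127 - 235*r = 127 - 235*(-29) = 127 + 6815 = 6942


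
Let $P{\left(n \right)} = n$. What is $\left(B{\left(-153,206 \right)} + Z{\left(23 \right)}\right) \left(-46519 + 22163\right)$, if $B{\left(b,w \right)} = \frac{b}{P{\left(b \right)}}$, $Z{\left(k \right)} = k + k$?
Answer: $-1144732$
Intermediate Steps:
$Z{\left(k \right)} = 2 k$
$B{\left(b,w \right)} = 1$ ($B{\left(b,w \right)} = \frac{b}{b} = 1$)
$\left(B{\left(-153,206 \right)} + Z{\left(23 \right)}\right) \left(-46519 + 22163\right) = \left(1 + 2 \cdot 23\right) \left(-46519 + 22163\right) = \left(1 + 46\right) \left(-24356\right) = 47 \left(-24356\right) = -1144732$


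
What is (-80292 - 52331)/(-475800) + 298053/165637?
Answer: 163780893251/78810084600 ≈ 2.0782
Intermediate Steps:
(-80292 - 52331)/(-475800) + 298053/165637 = -132623*(-1/475800) + 298053*(1/165637) = 132623/475800 + 298053/165637 = 163780893251/78810084600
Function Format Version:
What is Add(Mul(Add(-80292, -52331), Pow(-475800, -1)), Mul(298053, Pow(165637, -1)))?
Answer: Rational(163780893251, 78810084600) ≈ 2.0782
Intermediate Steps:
Add(Mul(Add(-80292, -52331), Pow(-475800, -1)), Mul(298053, Pow(165637, -1))) = Add(Mul(-132623, Rational(-1, 475800)), Mul(298053, Rational(1, 165637))) = Add(Rational(132623, 475800), Rational(298053, 165637)) = Rational(163780893251, 78810084600)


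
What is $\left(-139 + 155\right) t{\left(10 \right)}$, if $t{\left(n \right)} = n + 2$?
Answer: $192$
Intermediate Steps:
$t{\left(n \right)} = 2 + n$
$\left(-139 + 155\right) t{\left(10 \right)} = \left(-139 + 155\right) \left(2 + 10\right) = 16 \cdot 12 = 192$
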